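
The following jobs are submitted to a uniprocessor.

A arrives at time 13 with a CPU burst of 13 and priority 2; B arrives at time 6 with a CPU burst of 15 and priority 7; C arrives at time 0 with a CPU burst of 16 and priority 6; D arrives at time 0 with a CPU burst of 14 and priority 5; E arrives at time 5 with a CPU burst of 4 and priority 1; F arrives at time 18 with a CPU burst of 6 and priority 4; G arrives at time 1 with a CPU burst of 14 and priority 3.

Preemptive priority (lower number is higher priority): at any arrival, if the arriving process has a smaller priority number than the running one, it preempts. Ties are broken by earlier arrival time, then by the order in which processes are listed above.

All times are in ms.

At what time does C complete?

Gantt: | D 0-1 | G 1-5 | E 5-9 | G 9-13 | A 13-26 | G 26-32 | F 32-38 | D 38-51 | C 51-67 | B 67-82 |
Completion: A=26  B=82  C=67  D=51  E=9  F=38  G=32
Turnaround (C−A): A=13  B=76  C=67  D=51  E=4  F=20  G=31

67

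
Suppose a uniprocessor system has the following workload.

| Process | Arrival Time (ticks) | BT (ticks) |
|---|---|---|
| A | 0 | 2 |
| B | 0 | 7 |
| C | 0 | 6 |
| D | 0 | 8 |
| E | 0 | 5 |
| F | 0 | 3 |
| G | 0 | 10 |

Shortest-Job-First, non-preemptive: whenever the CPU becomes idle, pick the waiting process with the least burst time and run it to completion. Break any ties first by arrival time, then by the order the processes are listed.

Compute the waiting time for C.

10

Timeline: | A 0-2 | F 2-5 | E 5-10 | C 10-16 | B 16-23 | D 23-31 | G 31-41 |
Completion: A=2  B=23  C=16  D=31  E=10  F=5  G=41
Turnaround (C−A): A=2  B=23  C=16  D=31  E=10  F=5  G=41
Waiting(C) = turnaround − burst = 16 − 6 = 10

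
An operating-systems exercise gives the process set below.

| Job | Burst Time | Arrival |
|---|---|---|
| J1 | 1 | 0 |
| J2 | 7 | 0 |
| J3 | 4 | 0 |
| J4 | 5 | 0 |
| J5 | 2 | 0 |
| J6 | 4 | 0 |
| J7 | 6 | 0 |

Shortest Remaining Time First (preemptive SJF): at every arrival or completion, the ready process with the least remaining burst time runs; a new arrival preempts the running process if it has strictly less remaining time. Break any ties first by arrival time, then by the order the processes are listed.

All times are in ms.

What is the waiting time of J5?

Timeline: | J1 0-1 | J5 1-3 | J3 3-7 | J6 7-11 | J4 11-16 | J7 16-22 | J2 22-29 |
Completion: J1=1  J2=29  J3=7  J4=16  J5=3  J6=11  J7=22
Waiting(J5) = turnaround − burst = 3 − 2 = 1

1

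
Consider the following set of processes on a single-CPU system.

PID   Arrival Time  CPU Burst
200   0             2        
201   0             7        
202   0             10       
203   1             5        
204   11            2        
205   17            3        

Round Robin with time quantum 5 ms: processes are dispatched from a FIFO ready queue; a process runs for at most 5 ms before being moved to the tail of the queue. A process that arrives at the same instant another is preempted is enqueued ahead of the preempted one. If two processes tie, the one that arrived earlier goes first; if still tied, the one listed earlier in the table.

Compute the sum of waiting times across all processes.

56

Schedule: | 200 0-2 | 201 2-7 | 202 7-12 | 203 12-17 | 201 17-19 | 204 19-21 | 202 21-26 | 205 26-29 |
Completion: 200=2  201=19  202=26  203=17  204=21  205=29
Turnaround (C−A): 200=2  201=19  202=26  203=16  204=10  205=12
Waiting = turnaround − burst: 200=0, 201=12, 202=16, 203=11, 204=8, 205=9
Total waiting = 0 + 12 + 16 + 11 + 8 + 9 = 56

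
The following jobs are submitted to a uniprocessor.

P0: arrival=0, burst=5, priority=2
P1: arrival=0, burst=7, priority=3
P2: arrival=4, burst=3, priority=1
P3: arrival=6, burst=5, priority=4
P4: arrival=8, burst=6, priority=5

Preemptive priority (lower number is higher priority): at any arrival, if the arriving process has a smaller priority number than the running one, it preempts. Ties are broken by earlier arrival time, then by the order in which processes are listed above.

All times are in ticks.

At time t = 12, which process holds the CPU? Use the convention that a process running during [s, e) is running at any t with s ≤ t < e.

P1

Schedule: | P0 0-4 | P2 4-7 | P0 7-8 | P1 8-15 | P3 15-20 | P4 20-26 |
Completion: P0=8  P1=15  P2=7  P3=20  P4=26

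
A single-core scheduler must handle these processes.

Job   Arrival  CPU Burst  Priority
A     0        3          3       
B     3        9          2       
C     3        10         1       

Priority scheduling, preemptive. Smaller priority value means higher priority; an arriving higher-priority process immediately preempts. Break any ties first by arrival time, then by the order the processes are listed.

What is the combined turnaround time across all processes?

32

Schedule: | A 0-3 | C 3-13 | B 13-22 |
Completion: A=3  B=22  C=13
Turnaround = completion − arrival: A=3, B=19, C=10
Total turnaround = 3 + 19 + 10 = 32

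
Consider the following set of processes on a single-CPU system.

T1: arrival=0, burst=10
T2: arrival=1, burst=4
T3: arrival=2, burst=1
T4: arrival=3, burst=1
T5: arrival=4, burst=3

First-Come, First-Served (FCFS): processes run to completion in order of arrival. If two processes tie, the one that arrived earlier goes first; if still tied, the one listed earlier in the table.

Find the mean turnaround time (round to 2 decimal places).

Gantt: | T1 0-10 | T2 10-14 | T3 14-15 | T4 15-16 | T5 16-19 |
Completion: T1=10  T2=14  T3=15  T4=16  T5=19
Turnaround (C−A): T1=10  T2=13  T3=13  T4=13  T5=15
Turnaround times: T1=10, T2=13, T3=13, T4=13, T5=15
Average turnaround = (10+13+13+13+15) / 5 = 64/5 = 12.80

12.80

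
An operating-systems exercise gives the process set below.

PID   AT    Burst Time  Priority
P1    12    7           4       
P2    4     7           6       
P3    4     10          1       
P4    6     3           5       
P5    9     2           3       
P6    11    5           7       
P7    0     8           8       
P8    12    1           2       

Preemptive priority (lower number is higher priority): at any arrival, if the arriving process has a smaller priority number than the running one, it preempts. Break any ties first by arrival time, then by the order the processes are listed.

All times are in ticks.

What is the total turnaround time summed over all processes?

155

Timeline: | P7 0-4 | P3 4-14 | P8 14-15 | P5 15-17 | P1 17-24 | P4 24-27 | P2 27-34 | P6 34-39 | P7 39-43 |
Completion: P1=24  P2=34  P3=14  P4=27  P5=17  P6=39  P7=43  P8=15
Turnaround (C−A): P1=12  P2=30  P3=10  P4=21  P5=8  P6=28  P7=43  P8=3
Turnaround = completion − arrival: P1=12, P2=30, P3=10, P4=21, P5=8, P6=28, P7=43, P8=3
Total turnaround = 12 + 30 + 10 + 21 + 8 + 28 + 43 + 3 = 155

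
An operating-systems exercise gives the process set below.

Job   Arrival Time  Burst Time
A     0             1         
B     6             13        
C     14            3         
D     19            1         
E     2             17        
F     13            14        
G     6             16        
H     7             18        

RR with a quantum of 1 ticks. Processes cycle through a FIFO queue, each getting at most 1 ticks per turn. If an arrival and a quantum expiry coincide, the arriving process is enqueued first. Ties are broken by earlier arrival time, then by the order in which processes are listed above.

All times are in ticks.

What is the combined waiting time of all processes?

Timeline: | A 0-1 | idle 1-2 | E 2-6 | B 6-7 | G 7-8 | E 8-9 | H 9-10 | B 10-11 | G 11-12 | E 12-13 | H 13-14 | B 14-15 | G 15-16 | F 16-17 | E 17-18 | C 18-19 | H 19-20 | B 20-21 | G 21-22 | F 22-23 | E 23-24 | D 24-25 | C 25-26 | H 26-27 | B 27-28 | G 28-29 | F 29-30 | E 30-31 | C 31-32 | H 32-33 | B 33-34 | G 34-35 | F 35-36 | E 36-37 | H 37-38 | B 38-39 | G 39-40 | F 40-41 | E 41-42 | H 42-43 | B 43-44 | G 44-45 | F 45-46 | E 46-47 | H 47-48 | B 48-49 | G 49-50 | F 50-51 | E 51-52 | H 52-53 | B 53-54 | G 54-55 | F 55-56 | E 56-57 | H 57-58 | B 58-59 | G 59-60 | F 60-61 | E 61-62 | H 62-63 | B 63-64 | G 64-65 | F 65-66 | E 66-67 | H 67-68 | B 68-69 | G 69-70 | F 70-71 | E 71-72 | H 72-73 | G 73-74 | F 74-75 | H 75-76 | G 76-77 | F 77-78 | H 78-79 | G 79-80 | F 80-81 | H 81-84 |
Completion: A=1  B=69  C=32  D=25  E=72  F=81  G=80  H=84
Waiting = turnaround − burst: A=0, B=50, C=15, D=5, E=53, F=54, G=58, H=59
Total waiting = 0 + 50 + 15 + 5 + 53 + 54 + 58 + 59 = 294

294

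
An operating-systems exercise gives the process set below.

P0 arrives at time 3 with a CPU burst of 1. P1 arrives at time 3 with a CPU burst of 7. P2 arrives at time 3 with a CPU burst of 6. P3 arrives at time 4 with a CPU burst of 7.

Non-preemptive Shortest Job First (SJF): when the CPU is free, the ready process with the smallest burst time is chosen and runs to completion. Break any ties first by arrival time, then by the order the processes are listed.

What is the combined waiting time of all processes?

21

Timeline: | idle 0-3 | P0 3-4 | P2 4-10 | P1 10-17 | P3 17-24 |
Completion: P0=4  P1=17  P2=10  P3=24
Waiting = turnaround − burst: P0=0, P1=7, P2=1, P3=13
Total waiting = 0 + 7 + 1 + 13 = 21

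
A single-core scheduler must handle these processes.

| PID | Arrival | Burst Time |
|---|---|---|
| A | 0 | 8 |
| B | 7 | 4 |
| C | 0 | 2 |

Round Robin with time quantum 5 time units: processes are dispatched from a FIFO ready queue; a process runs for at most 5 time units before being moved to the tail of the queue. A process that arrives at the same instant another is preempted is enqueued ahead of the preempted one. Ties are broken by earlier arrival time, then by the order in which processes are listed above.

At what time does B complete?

Timeline: | A 0-5 | C 5-7 | A 7-10 | B 10-14 |
Completion: A=10  B=14  C=7
Turnaround (C−A): A=10  B=7  C=7

14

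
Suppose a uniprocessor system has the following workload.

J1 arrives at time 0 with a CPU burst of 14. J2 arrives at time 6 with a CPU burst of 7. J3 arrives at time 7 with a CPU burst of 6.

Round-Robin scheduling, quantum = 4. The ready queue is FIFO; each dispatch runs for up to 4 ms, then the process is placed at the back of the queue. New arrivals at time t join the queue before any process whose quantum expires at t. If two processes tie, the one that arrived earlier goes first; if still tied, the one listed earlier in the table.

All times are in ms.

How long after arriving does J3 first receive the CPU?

5

Schedule: | J1 0-8 | J2 8-12 | J3 12-16 | J1 16-20 | J2 20-23 | J3 23-25 | J1 25-27 |
Completion: J1=27  J2=23  J3=25
Response(J3) = first start − arrival = 12 − 7 = 5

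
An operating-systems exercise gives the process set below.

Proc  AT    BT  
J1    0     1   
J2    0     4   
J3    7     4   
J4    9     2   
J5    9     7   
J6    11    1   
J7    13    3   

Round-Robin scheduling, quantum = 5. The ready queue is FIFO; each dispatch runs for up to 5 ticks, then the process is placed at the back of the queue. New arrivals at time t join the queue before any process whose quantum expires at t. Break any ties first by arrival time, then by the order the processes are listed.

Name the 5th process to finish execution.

Schedule: | J1 0-1 | J2 1-5 | idle 5-7 | J3 7-11 | J4 11-13 | J5 13-18 | J6 18-19 | J7 19-22 | J5 22-24 |
Completion: J1=1  J2=5  J3=11  J4=13  J5=24  J6=19  J7=22
Turnaround (C−A): J1=1  J2=5  J3=4  J4=4  J5=15  J6=8  J7=9
Finish order: J1 → J2 → J3 → J4 → J6 → J7 → J5

J6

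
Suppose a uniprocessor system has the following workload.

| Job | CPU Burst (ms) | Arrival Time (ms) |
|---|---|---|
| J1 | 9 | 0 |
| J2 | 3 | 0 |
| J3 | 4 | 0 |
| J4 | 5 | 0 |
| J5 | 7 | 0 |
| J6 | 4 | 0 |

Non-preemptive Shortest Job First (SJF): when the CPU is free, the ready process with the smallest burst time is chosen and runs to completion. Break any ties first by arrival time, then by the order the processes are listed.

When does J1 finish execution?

32

Gantt: | J2 0-3 | J3 3-7 | J6 7-11 | J4 11-16 | J5 16-23 | J1 23-32 |
Completion: J1=32  J2=3  J3=7  J4=16  J5=23  J6=11
Turnaround (C−A): J1=32  J2=3  J3=7  J4=16  J5=23  J6=11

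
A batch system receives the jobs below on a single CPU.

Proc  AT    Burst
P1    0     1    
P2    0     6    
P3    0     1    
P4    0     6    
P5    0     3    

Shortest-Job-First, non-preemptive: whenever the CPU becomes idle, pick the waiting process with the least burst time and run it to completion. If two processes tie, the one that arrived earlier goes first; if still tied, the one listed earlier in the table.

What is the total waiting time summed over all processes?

Timeline: | P1 0-1 | P3 1-2 | P5 2-5 | P2 5-11 | P4 11-17 |
Completion: P1=1  P2=11  P3=2  P4=17  P5=5
Turnaround (C−A): P1=1  P2=11  P3=2  P4=17  P5=5
Waiting = turnaround − burst: P1=0, P2=5, P3=1, P4=11, P5=2
Total waiting = 0 + 5 + 1 + 11 + 2 = 19

19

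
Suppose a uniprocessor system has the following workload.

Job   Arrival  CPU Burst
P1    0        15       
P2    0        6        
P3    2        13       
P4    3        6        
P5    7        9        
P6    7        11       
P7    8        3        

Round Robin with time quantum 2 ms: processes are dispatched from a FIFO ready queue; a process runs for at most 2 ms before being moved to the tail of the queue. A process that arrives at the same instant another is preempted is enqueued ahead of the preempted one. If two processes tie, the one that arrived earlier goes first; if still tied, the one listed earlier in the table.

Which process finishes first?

P2

Schedule: | P1 0-2 | P2 2-4 | P3 4-6 | P1 6-8 | P4 8-10 | P2 10-12 | P3 12-14 | P5 14-16 | P6 16-18 | P7 18-20 | P1 20-22 | P4 22-24 | P2 24-26 | P3 26-28 | P5 28-30 | P6 30-32 | P7 32-33 | P1 33-35 | P4 35-37 | P3 37-39 | P5 39-41 | P6 41-43 | P1 43-45 | P3 45-47 | P5 47-49 | P6 49-51 | P1 51-53 | P3 53-55 | P5 55-56 | P6 56-58 | P1 58-60 | P3 60-61 | P6 61-62 | P1 62-63 |
Completion: P1=63  P2=26  P3=61  P4=37  P5=56  P6=62  P7=33
Turnaround (C−A): P1=63  P2=26  P3=59  P4=34  P5=49  P6=55  P7=25
Finish order: P2 → P7 → P4 → P5 → P3 → P6 → P1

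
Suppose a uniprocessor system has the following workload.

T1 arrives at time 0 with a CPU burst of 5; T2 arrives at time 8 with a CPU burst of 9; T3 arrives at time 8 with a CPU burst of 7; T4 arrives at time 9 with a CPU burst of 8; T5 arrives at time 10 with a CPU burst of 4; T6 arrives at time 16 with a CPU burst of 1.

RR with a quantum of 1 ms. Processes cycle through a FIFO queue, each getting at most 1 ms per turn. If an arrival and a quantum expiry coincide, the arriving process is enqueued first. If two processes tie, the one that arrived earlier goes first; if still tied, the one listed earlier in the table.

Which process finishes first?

Schedule: | T1 0-5 | idle 5-8 | T2 8-9 | T3 9-10 | T4 10-11 | T2 11-12 | T5 12-13 | T3 13-14 | T4 14-15 | T2 15-16 | T5 16-17 | T3 17-18 | T4 18-19 | T6 19-20 | T2 20-21 | T5 21-22 | T3 22-23 | T4 23-24 | T2 24-25 | T5 25-26 | T3 26-27 | T4 27-28 | T2 28-29 | T3 29-30 | T4 30-31 | T2 31-32 | T3 32-33 | T4 33-34 | T2 34-35 | T4 35-36 | T2 36-37 |
Completion: T1=5  T2=37  T3=33  T4=36  T5=26  T6=20
Finish order: T1 → T6 → T5 → T3 → T4 → T2

T1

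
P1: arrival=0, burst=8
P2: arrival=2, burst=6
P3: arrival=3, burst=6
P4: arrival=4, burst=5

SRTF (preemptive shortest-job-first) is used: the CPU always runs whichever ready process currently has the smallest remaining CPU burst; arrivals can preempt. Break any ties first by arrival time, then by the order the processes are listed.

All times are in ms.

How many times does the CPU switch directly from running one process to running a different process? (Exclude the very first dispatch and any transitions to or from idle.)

3

Schedule: | P1 0-8 | P4 8-13 | P2 13-19 | P3 19-25 |
Completion: P1=8  P2=19  P3=25  P4=13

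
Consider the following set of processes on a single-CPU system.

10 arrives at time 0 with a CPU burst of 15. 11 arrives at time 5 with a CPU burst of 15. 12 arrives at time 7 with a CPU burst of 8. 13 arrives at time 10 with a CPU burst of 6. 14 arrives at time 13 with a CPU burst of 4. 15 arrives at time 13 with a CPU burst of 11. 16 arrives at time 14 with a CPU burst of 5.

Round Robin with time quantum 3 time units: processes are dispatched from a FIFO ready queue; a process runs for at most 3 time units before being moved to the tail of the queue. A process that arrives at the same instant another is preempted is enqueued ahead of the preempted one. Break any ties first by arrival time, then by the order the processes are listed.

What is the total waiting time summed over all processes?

Gantt: | 10 0-6 | 11 6-9 | 10 9-12 | 12 12-15 | 11 15-18 | 13 18-21 | 10 21-24 | 14 24-27 | 15 27-30 | 16 30-33 | 12 33-36 | 11 36-39 | 13 39-42 | 10 42-45 | 14 45-46 | 15 46-49 | 16 49-51 | 12 51-53 | 11 53-56 | 15 56-59 | 11 59-62 | 15 62-64 |
Completion: 10=45  11=62  12=53  13=42  14=46  15=64  16=51
Waiting = turnaround − burst: 10=30, 11=42, 12=38, 13=26, 14=29, 15=40, 16=32
Total waiting = 30 + 42 + 38 + 26 + 29 + 40 + 32 = 237

237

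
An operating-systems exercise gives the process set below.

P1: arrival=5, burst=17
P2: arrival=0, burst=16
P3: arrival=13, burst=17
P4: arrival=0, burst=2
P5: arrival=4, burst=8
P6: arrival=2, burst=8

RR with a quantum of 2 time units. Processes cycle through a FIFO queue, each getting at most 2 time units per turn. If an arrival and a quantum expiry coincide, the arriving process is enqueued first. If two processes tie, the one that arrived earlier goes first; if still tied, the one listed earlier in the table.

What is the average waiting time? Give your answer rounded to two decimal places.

Schedule: | P2 0-2 | P4 2-4 | P6 4-6 | P2 6-8 | P5 8-10 | P1 10-12 | P6 12-14 | P2 14-16 | P5 16-18 | P1 18-20 | P3 20-22 | P6 22-24 | P2 24-26 | P5 26-28 | P1 28-30 | P3 30-32 | P6 32-34 | P2 34-36 | P5 36-38 | P1 38-40 | P3 40-42 | P2 42-44 | P1 44-46 | P3 46-48 | P2 48-50 | P1 50-52 | P3 52-54 | P2 54-56 | P1 56-58 | P3 58-60 | P1 60-62 | P3 62-64 | P1 64-65 | P3 65-68 |
Completion: P1=65  P2=56  P3=68  P4=4  P5=38  P6=34
Turnaround (C−A): P1=60  P2=56  P3=55  P4=4  P5=34  P6=32
Waiting times: P1=43, P2=40, P3=38, P4=2, P5=26, P6=24
Average waiting = (43+40+38+2+26+24) / 6 = 173/6 = 28.83

28.83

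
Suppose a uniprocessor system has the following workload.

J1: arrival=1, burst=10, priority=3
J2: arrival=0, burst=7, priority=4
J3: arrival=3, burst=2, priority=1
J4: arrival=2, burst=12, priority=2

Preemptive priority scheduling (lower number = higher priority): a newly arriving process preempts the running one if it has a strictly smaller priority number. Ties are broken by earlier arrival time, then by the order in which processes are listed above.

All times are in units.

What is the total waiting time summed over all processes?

40

Schedule: | J2 0-1 | J1 1-2 | J4 2-3 | J3 3-5 | J4 5-16 | J1 16-25 | J2 25-31 |
Completion: J1=25  J2=31  J3=5  J4=16
Turnaround (C−A): J1=24  J2=31  J3=2  J4=14
Waiting = turnaround − burst: J1=14, J2=24, J3=0, J4=2
Total waiting = 14 + 24 + 0 + 2 = 40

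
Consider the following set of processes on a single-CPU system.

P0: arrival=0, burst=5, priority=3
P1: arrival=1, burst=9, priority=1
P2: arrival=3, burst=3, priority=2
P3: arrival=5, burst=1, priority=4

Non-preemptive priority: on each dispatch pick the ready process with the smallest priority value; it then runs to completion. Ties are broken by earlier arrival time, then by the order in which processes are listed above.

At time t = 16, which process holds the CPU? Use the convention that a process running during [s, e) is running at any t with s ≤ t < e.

P2

Timeline: | P0 0-5 | P1 5-14 | P2 14-17 | P3 17-18 |
Completion: P0=5  P1=14  P2=17  P3=18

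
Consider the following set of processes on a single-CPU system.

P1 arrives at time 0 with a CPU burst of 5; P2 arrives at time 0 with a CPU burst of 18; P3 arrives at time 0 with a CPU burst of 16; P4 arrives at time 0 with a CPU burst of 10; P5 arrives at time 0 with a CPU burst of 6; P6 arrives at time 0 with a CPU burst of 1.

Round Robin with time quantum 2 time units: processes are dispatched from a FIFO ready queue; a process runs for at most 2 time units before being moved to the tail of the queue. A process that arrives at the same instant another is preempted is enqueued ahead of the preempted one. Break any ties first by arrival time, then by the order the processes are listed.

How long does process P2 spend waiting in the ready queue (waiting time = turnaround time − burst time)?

38

Timeline: | P1 0-2 | P2 2-4 | P3 4-6 | P4 6-8 | P5 8-10 | P6 10-11 | P1 11-13 | P2 13-15 | P3 15-17 | P4 17-19 | P5 19-21 | P1 21-22 | P2 22-24 | P3 24-26 | P4 26-28 | P5 28-30 | P2 30-32 | P3 32-34 | P4 34-36 | P2 36-38 | P3 38-40 | P4 40-42 | P2 42-44 | P3 44-46 | P2 46-48 | P3 48-50 | P2 50-52 | P3 52-54 | P2 54-56 |
Completion: P1=22  P2=56  P3=54  P4=42  P5=30  P6=11
Turnaround (C−A): P1=22  P2=56  P3=54  P4=42  P5=30  P6=11
Waiting(P2) = turnaround − burst = 56 − 18 = 38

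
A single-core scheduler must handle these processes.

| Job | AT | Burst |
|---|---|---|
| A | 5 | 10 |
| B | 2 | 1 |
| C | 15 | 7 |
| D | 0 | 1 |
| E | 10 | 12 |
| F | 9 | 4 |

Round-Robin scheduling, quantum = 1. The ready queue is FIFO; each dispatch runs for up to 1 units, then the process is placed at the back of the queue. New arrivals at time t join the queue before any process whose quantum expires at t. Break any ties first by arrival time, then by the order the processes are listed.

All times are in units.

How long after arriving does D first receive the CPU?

0

Timeline: | D 0-1 | idle 1-2 | B 2-3 | idle 3-5 | A 5-9 | F 9-10 | A 10-11 | E 11-12 | F 12-13 | A 13-14 | E 14-15 | F 15-16 | A 16-17 | C 17-18 | E 18-19 | F 19-20 | A 20-21 | C 21-22 | E 22-23 | A 23-24 | C 24-25 | E 25-26 | A 26-27 | C 27-28 | E 28-29 | C 29-30 | E 30-31 | C 31-32 | E 32-33 | C 33-34 | E 34-38 |
Completion: A=27  B=3  C=34  D=1  E=38  F=20
Turnaround (C−A): A=22  B=1  C=19  D=1  E=28  F=11
Response(D) = first start − arrival = 0 − 0 = 0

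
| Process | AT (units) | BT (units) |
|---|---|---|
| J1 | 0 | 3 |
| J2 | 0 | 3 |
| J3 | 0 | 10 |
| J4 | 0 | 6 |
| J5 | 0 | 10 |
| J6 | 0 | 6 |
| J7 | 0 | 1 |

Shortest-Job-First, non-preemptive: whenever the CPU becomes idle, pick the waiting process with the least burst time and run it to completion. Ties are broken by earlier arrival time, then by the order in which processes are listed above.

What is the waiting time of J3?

Timeline: | J7 0-1 | J1 1-4 | J2 4-7 | J4 7-13 | J6 13-19 | J3 19-29 | J5 29-39 |
Completion: J1=4  J2=7  J3=29  J4=13  J5=39  J6=19  J7=1
Turnaround (C−A): J1=4  J2=7  J3=29  J4=13  J5=39  J6=19  J7=1
Waiting(J3) = turnaround − burst = 29 − 10 = 19

19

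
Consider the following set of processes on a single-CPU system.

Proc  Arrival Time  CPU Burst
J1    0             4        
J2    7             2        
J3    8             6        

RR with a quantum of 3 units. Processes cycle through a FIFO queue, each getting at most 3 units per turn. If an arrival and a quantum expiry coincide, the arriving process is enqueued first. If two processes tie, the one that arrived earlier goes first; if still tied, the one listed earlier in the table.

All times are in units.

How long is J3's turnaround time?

7

Gantt: | J1 0-4 | idle 4-7 | J2 7-9 | J3 9-15 |
Completion: J1=4  J2=9  J3=15
Turnaround (C−A): J1=4  J2=2  J3=7
Turnaround(J3) = completion − arrival = 15 − 8 = 7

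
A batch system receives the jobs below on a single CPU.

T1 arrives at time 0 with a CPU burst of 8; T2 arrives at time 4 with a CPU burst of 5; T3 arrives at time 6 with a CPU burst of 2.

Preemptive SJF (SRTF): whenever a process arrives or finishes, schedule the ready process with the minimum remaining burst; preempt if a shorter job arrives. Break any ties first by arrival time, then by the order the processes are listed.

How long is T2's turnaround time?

Schedule: | T1 0-8 | T3 8-10 | T2 10-15 |
Completion: T1=8  T2=15  T3=10
Turnaround(T2) = completion − arrival = 15 − 4 = 11

11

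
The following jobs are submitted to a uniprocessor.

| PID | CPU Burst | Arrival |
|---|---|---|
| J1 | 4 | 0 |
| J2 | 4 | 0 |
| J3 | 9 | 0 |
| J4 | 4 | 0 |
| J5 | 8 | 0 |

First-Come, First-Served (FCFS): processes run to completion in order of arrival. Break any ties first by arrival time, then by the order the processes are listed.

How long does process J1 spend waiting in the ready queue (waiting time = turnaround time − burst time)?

Schedule: | J1 0-4 | J2 4-8 | J3 8-17 | J4 17-21 | J5 21-29 |
Completion: J1=4  J2=8  J3=17  J4=21  J5=29
Turnaround (C−A): J1=4  J2=8  J3=17  J4=21  J5=29
Waiting(J1) = turnaround − burst = 4 − 4 = 0

0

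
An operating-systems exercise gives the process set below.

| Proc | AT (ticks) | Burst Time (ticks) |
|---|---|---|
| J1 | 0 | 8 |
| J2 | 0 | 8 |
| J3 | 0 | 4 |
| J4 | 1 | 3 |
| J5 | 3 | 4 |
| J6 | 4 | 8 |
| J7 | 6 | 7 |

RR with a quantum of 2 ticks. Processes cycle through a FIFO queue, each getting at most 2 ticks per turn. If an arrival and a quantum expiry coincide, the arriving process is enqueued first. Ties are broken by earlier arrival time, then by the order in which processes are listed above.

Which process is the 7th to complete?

J7

Timeline: | J1 0-2 | J2 2-4 | J3 4-6 | J4 6-8 | J1 8-10 | J5 10-12 | J6 12-14 | J2 14-16 | J7 16-18 | J3 18-20 | J4 20-21 | J1 21-23 | J5 23-25 | J6 25-27 | J2 27-29 | J7 29-31 | J1 31-33 | J6 33-35 | J2 35-37 | J7 37-39 | J6 39-41 | J7 41-42 |
Completion: J1=33  J2=37  J3=20  J4=21  J5=25  J6=41  J7=42
Turnaround (C−A): J1=33  J2=37  J3=20  J4=20  J5=22  J6=37  J7=36
Finish order: J3 → J4 → J5 → J1 → J2 → J6 → J7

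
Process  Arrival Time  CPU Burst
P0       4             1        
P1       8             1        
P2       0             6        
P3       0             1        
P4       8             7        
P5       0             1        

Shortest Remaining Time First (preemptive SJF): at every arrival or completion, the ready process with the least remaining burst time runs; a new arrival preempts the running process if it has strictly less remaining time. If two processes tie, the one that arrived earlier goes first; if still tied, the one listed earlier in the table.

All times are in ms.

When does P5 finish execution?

Schedule: | P3 0-1 | P5 1-2 | P2 2-4 | P0 4-5 | P2 5-9 | P1 9-10 | P4 10-17 |
Completion: P0=5  P1=10  P2=9  P3=1  P4=17  P5=2
Turnaround (C−A): P0=1  P1=2  P2=9  P3=1  P4=9  P5=2

2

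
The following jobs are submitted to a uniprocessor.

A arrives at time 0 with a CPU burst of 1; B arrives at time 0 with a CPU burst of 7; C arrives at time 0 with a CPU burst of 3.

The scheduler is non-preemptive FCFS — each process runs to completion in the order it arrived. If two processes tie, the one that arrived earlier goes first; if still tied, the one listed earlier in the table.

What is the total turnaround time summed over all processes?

20

Timeline: | A 0-1 | B 1-8 | C 8-11 |
Completion: A=1  B=8  C=11
Turnaround (C−A): A=1  B=8  C=11
Turnaround = completion − arrival: A=1, B=8, C=11
Total turnaround = 1 + 8 + 11 = 20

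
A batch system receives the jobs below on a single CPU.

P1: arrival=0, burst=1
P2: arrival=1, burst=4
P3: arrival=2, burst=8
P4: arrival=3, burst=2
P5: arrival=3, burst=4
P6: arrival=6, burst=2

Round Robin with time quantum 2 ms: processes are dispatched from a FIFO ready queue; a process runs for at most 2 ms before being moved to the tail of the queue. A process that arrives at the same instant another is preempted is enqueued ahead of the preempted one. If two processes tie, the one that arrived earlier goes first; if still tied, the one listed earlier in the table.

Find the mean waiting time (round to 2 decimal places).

6.00

Schedule: | P1 0-1 | P2 1-3 | P3 3-5 | P4 5-7 | P5 7-9 | P2 9-11 | P3 11-13 | P6 13-15 | P5 15-17 | P3 17-21 |
Completion: P1=1  P2=11  P3=21  P4=7  P5=17  P6=15
Waiting times: P1=0, P2=6, P3=11, P4=2, P5=10, P6=7
Average waiting = (0+6+11+2+10+7) / 6 = 36/6 = 6.00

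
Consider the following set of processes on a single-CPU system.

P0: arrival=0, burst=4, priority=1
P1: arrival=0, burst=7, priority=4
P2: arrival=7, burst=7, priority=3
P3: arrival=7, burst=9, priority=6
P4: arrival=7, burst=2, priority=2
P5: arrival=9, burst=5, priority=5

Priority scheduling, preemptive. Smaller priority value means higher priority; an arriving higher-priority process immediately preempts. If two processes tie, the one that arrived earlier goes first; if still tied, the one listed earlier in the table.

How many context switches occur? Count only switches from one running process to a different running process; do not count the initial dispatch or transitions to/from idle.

Gantt: | P0 0-4 | P1 4-7 | P4 7-9 | P2 9-16 | P1 16-20 | P5 20-25 | P3 25-34 |
Completion: P0=4  P1=20  P2=16  P3=34  P4=9  P5=25
Turnaround (C−A): P0=4  P1=20  P2=9  P3=27  P4=2  P5=16

6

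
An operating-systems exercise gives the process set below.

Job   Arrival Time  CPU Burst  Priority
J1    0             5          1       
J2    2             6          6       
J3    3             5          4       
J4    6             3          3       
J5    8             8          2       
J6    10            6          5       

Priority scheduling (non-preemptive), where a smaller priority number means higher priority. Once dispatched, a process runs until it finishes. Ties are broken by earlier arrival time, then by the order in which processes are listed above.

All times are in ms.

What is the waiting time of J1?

0

Timeline: | J1 0-5 | J3 5-10 | J5 10-18 | J4 18-21 | J6 21-27 | J2 27-33 |
Completion: J1=5  J2=33  J3=10  J4=21  J5=18  J6=27
Waiting(J1) = turnaround − burst = 5 − 5 = 0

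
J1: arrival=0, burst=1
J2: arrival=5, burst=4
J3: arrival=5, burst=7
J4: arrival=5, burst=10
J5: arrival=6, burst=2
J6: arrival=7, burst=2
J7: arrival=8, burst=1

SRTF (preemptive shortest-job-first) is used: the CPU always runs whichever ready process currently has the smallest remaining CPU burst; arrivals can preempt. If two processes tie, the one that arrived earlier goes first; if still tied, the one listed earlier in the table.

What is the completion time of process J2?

Schedule: | J1 0-1 | idle 1-5 | J2 5-6 | J5 6-8 | J7 8-9 | J6 9-11 | J2 11-14 | J3 14-21 | J4 21-31 |
Completion: J1=1  J2=14  J3=21  J4=31  J5=8  J6=11  J7=9
Turnaround (C−A): J1=1  J2=9  J3=16  J4=26  J5=2  J6=4  J7=1

14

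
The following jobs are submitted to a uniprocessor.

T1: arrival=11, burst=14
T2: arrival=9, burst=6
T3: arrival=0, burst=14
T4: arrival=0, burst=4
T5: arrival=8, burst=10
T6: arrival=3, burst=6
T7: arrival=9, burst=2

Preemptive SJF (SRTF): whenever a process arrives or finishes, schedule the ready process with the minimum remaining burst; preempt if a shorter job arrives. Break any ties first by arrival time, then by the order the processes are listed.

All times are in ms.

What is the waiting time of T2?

Schedule: | T4 0-4 | T6 4-10 | T7 10-12 | T2 12-18 | T5 18-28 | T3 28-42 | T1 42-56 |
Completion: T1=56  T2=18  T3=42  T4=4  T5=28  T6=10  T7=12
Waiting(T2) = turnaround − burst = 9 − 6 = 3

3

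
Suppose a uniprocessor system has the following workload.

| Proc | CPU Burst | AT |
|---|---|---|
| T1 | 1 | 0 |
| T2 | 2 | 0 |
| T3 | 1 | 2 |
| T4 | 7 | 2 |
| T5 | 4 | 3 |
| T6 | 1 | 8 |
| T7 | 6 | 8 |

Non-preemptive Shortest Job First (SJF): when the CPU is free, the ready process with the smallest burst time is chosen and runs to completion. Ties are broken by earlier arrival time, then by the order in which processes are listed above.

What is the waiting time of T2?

1

Timeline: | T1 0-1 | T2 1-3 | T3 3-4 | T5 4-8 | T6 8-9 | T7 9-15 | T4 15-22 |
Completion: T1=1  T2=3  T3=4  T4=22  T5=8  T6=9  T7=15
Waiting(T2) = turnaround − burst = 3 − 2 = 1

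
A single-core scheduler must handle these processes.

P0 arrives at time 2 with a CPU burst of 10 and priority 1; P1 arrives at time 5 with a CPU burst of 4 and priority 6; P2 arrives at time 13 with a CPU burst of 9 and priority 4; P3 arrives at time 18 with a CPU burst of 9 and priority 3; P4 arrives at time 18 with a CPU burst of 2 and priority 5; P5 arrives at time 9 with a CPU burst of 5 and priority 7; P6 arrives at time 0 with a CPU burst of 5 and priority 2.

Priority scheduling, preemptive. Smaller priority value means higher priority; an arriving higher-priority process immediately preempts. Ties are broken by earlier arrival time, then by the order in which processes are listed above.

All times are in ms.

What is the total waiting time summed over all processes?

96

Gantt: | P6 0-2 | P0 2-12 | P6 12-15 | P2 15-18 | P3 18-27 | P2 27-33 | P4 33-35 | P1 35-39 | P5 39-44 |
Completion: P0=12  P1=39  P2=33  P3=27  P4=35  P5=44  P6=15
Waiting = turnaround − burst: P0=0, P1=30, P2=11, P3=0, P4=15, P5=30, P6=10
Total waiting = 0 + 30 + 11 + 0 + 15 + 30 + 10 = 96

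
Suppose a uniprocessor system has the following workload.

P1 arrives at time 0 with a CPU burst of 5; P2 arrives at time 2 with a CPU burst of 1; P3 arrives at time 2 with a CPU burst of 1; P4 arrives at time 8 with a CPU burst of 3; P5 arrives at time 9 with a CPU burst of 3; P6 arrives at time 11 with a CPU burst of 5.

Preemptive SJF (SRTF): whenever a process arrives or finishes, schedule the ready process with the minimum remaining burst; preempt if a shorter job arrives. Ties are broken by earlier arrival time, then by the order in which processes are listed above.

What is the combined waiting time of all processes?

Schedule: | P1 0-2 | P2 2-3 | P3 3-4 | P1 4-7 | idle 7-8 | P4 8-11 | P5 11-14 | P6 14-19 |
Completion: P1=7  P2=3  P3=4  P4=11  P5=14  P6=19
Turnaround (C−A): P1=7  P2=1  P3=2  P4=3  P5=5  P6=8
Waiting = turnaround − burst: P1=2, P2=0, P3=1, P4=0, P5=2, P6=3
Total waiting = 2 + 0 + 1 + 0 + 2 + 3 = 8

8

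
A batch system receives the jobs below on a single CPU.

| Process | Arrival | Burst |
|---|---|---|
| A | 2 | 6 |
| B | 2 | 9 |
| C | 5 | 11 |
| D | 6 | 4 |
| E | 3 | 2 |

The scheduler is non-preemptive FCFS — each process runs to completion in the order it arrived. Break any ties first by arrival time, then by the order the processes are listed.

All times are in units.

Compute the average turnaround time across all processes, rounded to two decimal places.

Schedule: | idle 0-2 | A 2-8 | B 8-17 | E 17-19 | C 19-30 | D 30-34 |
Completion: A=8  B=17  C=30  D=34  E=19
Turnaround (C−A): A=6  B=15  C=25  D=28  E=16
Turnaround times: A=6, B=15, C=25, D=28, E=16
Average turnaround = (6+15+25+28+16) / 5 = 90/5 = 18.00

18.00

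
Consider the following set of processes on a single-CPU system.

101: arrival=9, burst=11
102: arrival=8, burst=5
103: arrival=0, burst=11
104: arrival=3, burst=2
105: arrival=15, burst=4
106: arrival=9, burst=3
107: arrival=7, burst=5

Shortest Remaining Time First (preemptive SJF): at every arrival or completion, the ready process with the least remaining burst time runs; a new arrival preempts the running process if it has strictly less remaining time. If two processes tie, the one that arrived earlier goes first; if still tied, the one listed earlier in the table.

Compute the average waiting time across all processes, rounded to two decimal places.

7.71

Schedule: | 103 0-3 | 104 3-5 | 103 5-7 | 107 7-12 | 106 12-15 | 105 15-19 | 102 19-24 | 103 24-30 | 101 30-41 |
Completion: 101=41  102=24  103=30  104=5  105=19  106=15  107=12
Waiting times: 101=21, 102=11, 103=19, 104=0, 105=0, 106=3, 107=0
Average waiting = (21+11+19+0+0+3+0) / 7 = 54/7 = 7.71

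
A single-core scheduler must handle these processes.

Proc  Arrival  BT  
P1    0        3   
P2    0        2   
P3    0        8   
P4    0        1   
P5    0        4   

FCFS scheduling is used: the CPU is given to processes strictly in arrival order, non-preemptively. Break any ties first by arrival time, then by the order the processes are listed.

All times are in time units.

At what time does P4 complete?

Schedule: | P1 0-3 | P2 3-5 | P3 5-13 | P4 13-14 | P5 14-18 |
Completion: P1=3  P2=5  P3=13  P4=14  P5=18
Turnaround (C−A): P1=3  P2=5  P3=13  P4=14  P5=18

14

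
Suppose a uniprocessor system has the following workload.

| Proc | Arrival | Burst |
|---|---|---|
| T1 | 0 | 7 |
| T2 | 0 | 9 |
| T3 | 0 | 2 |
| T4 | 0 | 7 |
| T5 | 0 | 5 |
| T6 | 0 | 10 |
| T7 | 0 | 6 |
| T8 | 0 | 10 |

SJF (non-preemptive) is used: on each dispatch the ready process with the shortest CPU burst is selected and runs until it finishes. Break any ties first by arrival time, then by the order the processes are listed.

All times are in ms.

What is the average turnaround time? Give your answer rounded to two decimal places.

25.88

Gantt: | T3 0-2 | T5 2-7 | T7 7-13 | T1 13-20 | T4 20-27 | T2 27-36 | T6 36-46 | T8 46-56 |
Completion: T1=20  T2=36  T3=2  T4=27  T5=7  T6=46  T7=13  T8=56
Turnaround (C−A): T1=20  T2=36  T3=2  T4=27  T5=7  T6=46  T7=13  T8=56
Turnaround times: T1=20, T2=36, T3=2, T4=27, T5=7, T6=46, T7=13, T8=56
Average turnaround = (20+36+2+27+7+46+13+56) / 8 = 207/8 = 25.88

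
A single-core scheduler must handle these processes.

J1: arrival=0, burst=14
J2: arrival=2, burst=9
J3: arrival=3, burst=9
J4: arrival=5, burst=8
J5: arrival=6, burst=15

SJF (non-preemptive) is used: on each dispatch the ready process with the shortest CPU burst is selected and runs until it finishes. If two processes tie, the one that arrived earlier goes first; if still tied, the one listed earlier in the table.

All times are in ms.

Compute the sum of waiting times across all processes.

Gantt: | J1 0-14 | J4 14-22 | J2 22-31 | J3 31-40 | J5 40-55 |
Completion: J1=14  J2=31  J3=40  J4=22  J5=55
Turnaround (C−A): J1=14  J2=29  J3=37  J4=17  J5=49
Waiting = turnaround − burst: J1=0, J2=20, J3=28, J4=9, J5=34
Total waiting = 0 + 20 + 28 + 9 + 34 = 91

91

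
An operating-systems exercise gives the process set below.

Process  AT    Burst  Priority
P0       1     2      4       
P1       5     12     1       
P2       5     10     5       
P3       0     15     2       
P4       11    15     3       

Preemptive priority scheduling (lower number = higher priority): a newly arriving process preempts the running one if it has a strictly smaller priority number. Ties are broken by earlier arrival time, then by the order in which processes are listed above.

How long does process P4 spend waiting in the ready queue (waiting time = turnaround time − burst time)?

Schedule: | P3 0-5 | P1 5-17 | P3 17-27 | P4 27-42 | P0 42-44 | P2 44-54 |
Completion: P0=44  P1=17  P2=54  P3=27  P4=42
Waiting(P4) = turnaround − burst = 31 − 15 = 16

16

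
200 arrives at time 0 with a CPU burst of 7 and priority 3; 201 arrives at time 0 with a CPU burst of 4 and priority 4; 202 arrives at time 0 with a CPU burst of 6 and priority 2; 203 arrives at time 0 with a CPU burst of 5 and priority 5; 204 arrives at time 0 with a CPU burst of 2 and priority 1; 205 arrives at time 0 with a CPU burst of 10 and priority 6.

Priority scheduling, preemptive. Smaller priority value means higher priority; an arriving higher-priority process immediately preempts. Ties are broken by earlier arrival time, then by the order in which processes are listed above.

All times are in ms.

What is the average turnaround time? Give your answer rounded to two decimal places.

Gantt: | 204 0-2 | 202 2-8 | 200 8-15 | 201 15-19 | 203 19-24 | 205 24-34 |
Completion: 200=15  201=19  202=8  203=24  204=2  205=34
Turnaround times: 200=15, 201=19, 202=8, 203=24, 204=2, 205=34
Average turnaround = (15+19+8+24+2+34) / 6 = 102/6 = 17.00

17.00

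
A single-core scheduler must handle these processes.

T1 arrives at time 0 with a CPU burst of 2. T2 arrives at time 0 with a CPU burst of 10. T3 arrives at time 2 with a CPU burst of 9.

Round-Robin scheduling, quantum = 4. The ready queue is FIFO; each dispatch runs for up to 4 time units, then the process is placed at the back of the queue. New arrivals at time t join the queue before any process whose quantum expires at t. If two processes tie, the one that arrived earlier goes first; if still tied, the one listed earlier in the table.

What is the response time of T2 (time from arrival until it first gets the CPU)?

Timeline: | T1 0-2 | T2 2-6 | T3 6-10 | T2 10-14 | T3 14-18 | T2 18-20 | T3 20-21 |
Completion: T1=2  T2=20  T3=21
Turnaround (C−A): T1=2  T2=20  T3=19
Response(T2) = first start − arrival = 2 − 0 = 2

2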